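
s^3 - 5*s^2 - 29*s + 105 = (s - 7)*(s - 3)*(s + 5)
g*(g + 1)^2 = g^3 + 2*g^2 + g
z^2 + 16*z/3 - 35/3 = (z - 5/3)*(z + 7)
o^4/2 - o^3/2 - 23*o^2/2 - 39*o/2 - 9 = (o/2 + 1/2)*(o - 6)*(o + 1)*(o + 3)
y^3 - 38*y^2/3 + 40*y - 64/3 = (y - 8)*(y - 4)*(y - 2/3)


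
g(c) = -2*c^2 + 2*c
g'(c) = 2 - 4*c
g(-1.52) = -7.66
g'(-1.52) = 8.08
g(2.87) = -10.73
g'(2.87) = -9.48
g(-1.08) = -4.49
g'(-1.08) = 6.32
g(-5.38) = -68.65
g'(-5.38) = 23.52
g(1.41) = -1.16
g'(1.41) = -3.64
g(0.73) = 0.39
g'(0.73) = -0.92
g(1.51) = -1.54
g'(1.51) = -4.04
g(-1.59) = -8.24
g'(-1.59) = 8.36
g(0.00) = 0.00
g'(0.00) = 2.00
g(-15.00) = -480.00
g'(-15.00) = 62.00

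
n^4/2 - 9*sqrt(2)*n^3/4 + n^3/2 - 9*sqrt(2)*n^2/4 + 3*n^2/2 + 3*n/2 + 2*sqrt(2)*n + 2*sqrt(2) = (n/2 + 1/2)*(n - 4*sqrt(2))*(n - sqrt(2))*(n + sqrt(2)/2)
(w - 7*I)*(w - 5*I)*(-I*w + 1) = -I*w^3 - 11*w^2 + 23*I*w - 35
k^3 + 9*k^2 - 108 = (k - 3)*(k + 6)^2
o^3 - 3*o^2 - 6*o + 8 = (o - 4)*(o - 1)*(o + 2)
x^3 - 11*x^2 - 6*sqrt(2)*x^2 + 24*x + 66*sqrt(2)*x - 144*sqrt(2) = (x - 8)*(x - 3)*(x - 6*sqrt(2))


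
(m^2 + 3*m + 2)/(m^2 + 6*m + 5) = (m + 2)/(m + 5)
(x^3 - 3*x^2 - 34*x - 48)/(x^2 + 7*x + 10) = (x^2 - 5*x - 24)/(x + 5)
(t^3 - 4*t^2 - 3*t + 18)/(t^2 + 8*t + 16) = (t^3 - 4*t^2 - 3*t + 18)/(t^2 + 8*t + 16)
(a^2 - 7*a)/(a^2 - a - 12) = a*(7 - a)/(-a^2 + a + 12)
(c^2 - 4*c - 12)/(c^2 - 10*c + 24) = (c + 2)/(c - 4)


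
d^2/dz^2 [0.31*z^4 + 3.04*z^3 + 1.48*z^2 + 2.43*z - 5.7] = 3.72*z^2 + 18.24*z + 2.96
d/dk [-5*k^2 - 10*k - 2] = -10*k - 10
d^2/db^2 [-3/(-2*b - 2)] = 3/(b + 1)^3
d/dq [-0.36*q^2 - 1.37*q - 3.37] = -0.72*q - 1.37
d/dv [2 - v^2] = -2*v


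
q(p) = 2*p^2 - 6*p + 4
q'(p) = 4*p - 6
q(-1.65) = 19.34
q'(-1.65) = -12.60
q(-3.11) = 42.00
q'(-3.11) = -18.44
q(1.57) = -0.49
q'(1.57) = 0.28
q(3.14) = 4.88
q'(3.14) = 6.56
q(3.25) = 5.62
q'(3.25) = 7.00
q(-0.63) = 8.57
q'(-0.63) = -8.52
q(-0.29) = 5.91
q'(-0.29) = -7.16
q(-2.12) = 25.71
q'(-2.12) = -14.48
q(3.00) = 4.00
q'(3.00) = 6.00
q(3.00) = 4.00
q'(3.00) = 6.00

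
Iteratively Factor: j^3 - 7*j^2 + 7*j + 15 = (j - 5)*(j^2 - 2*j - 3) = (j - 5)*(j + 1)*(j - 3)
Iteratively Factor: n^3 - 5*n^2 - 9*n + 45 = (n - 5)*(n^2 - 9) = (n - 5)*(n - 3)*(n + 3)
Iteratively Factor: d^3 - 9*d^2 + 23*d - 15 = (d - 3)*(d^2 - 6*d + 5) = (d - 3)*(d - 1)*(d - 5)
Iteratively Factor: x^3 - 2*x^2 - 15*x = (x + 3)*(x^2 - 5*x) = (x - 5)*(x + 3)*(x)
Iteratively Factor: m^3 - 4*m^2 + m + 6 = (m + 1)*(m^2 - 5*m + 6) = (m - 3)*(m + 1)*(m - 2)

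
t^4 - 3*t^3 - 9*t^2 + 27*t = t*(t - 3)^2*(t + 3)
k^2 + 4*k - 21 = (k - 3)*(k + 7)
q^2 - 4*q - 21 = (q - 7)*(q + 3)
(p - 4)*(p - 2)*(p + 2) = p^3 - 4*p^2 - 4*p + 16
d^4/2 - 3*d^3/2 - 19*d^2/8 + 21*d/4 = d*(d/2 + 1)*(d - 7/2)*(d - 3/2)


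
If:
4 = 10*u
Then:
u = 2/5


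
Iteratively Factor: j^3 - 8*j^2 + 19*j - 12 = (j - 3)*(j^2 - 5*j + 4) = (j - 3)*(j - 1)*(j - 4)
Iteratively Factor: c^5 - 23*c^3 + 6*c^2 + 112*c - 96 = (c + 3)*(c^4 - 3*c^3 - 14*c^2 + 48*c - 32) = (c - 4)*(c + 3)*(c^3 + c^2 - 10*c + 8) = (c - 4)*(c - 2)*(c + 3)*(c^2 + 3*c - 4) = (c - 4)*(c - 2)*(c + 3)*(c + 4)*(c - 1)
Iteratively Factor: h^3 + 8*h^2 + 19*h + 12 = (h + 3)*(h^2 + 5*h + 4) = (h + 3)*(h + 4)*(h + 1)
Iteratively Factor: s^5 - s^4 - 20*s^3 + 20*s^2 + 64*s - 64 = (s - 2)*(s^4 + s^3 - 18*s^2 - 16*s + 32) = (s - 2)*(s + 2)*(s^3 - s^2 - 16*s + 16) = (s - 2)*(s - 1)*(s + 2)*(s^2 - 16) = (s - 4)*(s - 2)*(s - 1)*(s + 2)*(s + 4)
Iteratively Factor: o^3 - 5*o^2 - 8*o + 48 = (o + 3)*(o^2 - 8*o + 16) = (o - 4)*(o + 3)*(o - 4)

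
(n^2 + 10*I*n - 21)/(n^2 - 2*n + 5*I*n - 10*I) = (n^2 + 10*I*n - 21)/(n^2 + n*(-2 + 5*I) - 10*I)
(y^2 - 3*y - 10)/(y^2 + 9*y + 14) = (y - 5)/(y + 7)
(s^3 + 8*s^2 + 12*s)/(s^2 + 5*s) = (s^2 + 8*s + 12)/(s + 5)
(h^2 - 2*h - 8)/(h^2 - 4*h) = (h + 2)/h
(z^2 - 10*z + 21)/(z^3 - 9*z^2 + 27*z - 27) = (z - 7)/(z^2 - 6*z + 9)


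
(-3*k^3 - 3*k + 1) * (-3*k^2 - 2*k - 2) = 9*k^5 + 6*k^4 + 15*k^3 + 3*k^2 + 4*k - 2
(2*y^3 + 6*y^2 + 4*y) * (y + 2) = 2*y^4 + 10*y^3 + 16*y^2 + 8*y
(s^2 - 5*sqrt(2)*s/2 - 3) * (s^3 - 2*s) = s^5 - 5*sqrt(2)*s^4/2 - 5*s^3 + 5*sqrt(2)*s^2 + 6*s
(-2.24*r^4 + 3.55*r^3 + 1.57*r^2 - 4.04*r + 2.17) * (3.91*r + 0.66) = -8.7584*r^5 + 12.4021*r^4 + 8.4817*r^3 - 14.7602*r^2 + 5.8183*r + 1.4322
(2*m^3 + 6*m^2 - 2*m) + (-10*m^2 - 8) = 2*m^3 - 4*m^2 - 2*m - 8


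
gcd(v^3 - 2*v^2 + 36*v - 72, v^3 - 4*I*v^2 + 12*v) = v - 6*I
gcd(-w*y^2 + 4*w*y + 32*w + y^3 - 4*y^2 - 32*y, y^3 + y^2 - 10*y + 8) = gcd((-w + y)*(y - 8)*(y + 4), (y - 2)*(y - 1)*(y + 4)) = y + 4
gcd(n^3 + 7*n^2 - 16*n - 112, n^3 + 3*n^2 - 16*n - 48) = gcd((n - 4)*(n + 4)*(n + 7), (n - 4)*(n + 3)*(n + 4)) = n^2 - 16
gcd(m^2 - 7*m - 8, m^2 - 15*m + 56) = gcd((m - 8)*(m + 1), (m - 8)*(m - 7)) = m - 8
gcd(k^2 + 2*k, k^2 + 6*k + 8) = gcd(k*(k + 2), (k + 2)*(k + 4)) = k + 2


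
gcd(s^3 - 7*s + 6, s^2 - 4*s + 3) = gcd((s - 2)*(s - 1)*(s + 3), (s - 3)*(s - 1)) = s - 1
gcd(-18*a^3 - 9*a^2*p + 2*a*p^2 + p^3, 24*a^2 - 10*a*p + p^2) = 1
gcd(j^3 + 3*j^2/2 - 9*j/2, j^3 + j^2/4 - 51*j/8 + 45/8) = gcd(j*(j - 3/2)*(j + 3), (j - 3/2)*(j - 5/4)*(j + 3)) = j^2 + 3*j/2 - 9/2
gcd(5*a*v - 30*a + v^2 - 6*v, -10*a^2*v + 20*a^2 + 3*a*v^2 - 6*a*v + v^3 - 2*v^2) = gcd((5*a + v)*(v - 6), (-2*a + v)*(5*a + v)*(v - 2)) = 5*a + v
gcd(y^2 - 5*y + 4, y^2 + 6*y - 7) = y - 1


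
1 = 1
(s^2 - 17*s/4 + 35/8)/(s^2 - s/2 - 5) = (s - 7/4)/(s + 2)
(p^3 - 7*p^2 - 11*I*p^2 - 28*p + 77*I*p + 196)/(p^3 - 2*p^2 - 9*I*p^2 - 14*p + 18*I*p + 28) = (p^2 - p*(7 + 4*I) + 28*I)/(p^2 - 2*p*(1 + I) + 4*I)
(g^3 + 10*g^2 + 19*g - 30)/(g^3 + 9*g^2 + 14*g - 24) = (g + 5)/(g + 4)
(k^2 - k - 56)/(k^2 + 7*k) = (k - 8)/k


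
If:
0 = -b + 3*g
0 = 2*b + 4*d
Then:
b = 3*g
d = -3*g/2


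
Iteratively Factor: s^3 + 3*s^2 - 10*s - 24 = (s + 4)*(s^2 - s - 6) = (s + 2)*(s + 4)*(s - 3)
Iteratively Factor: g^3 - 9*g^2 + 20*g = (g - 5)*(g^2 - 4*g) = g*(g - 5)*(g - 4)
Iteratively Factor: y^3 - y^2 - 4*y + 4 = (y + 2)*(y^2 - 3*y + 2) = (y - 2)*(y + 2)*(y - 1)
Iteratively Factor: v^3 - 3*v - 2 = (v + 1)*(v^2 - v - 2) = (v - 2)*(v + 1)*(v + 1)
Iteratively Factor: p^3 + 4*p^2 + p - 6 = (p + 3)*(p^2 + p - 2) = (p - 1)*(p + 3)*(p + 2)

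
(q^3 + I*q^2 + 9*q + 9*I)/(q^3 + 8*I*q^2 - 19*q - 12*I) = (q - 3*I)/(q + 4*I)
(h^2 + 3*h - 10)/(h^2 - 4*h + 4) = (h + 5)/(h - 2)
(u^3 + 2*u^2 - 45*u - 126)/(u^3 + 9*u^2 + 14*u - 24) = (u^2 - 4*u - 21)/(u^2 + 3*u - 4)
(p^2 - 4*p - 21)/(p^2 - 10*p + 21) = (p + 3)/(p - 3)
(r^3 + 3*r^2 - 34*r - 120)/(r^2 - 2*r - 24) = r + 5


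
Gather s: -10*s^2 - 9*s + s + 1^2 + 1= -10*s^2 - 8*s + 2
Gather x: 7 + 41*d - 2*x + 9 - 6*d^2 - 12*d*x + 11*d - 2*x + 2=-6*d^2 + 52*d + x*(-12*d - 4) + 18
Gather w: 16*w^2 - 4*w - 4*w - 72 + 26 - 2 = 16*w^2 - 8*w - 48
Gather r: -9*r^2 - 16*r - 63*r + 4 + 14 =-9*r^2 - 79*r + 18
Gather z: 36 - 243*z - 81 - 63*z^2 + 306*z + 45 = -63*z^2 + 63*z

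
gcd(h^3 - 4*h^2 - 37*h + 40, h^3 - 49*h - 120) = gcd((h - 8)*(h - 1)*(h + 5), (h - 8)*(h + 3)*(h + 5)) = h^2 - 3*h - 40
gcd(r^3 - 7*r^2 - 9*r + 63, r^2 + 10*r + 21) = r + 3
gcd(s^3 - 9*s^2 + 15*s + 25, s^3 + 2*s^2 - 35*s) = s - 5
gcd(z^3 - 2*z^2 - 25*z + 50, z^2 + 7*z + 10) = z + 5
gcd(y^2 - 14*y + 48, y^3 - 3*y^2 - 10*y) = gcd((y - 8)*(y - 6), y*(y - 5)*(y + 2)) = 1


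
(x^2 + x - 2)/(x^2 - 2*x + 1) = (x + 2)/(x - 1)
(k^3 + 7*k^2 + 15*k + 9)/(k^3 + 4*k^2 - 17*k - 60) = (k^2 + 4*k + 3)/(k^2 + k - 20)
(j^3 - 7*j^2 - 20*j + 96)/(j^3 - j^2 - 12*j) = (-j^3 + 7*j^2 + 20*j - 96)/(j*(-j^2 + j + 12))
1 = 1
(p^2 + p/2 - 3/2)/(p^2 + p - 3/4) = 2*(p - 1)/(2*p - 1)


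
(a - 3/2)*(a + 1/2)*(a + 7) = a^3 + 6*a^2 - 31*a/4 - 21/4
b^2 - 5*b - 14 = (b - 7)*(b + 2)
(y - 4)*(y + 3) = y^2 - y - 12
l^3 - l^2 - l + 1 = (l - 1)^2*(l + 1)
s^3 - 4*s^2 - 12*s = s*(s - 6)*(s + 2)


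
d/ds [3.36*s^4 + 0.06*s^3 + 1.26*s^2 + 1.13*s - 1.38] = 13.44*s^3 + 0.18*s^2 + 2.52*s + 1.13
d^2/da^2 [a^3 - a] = 6*a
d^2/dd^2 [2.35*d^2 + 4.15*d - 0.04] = 4.70000000000000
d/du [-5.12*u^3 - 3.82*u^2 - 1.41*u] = -15.36*u^2 - 7.64*u - 1.41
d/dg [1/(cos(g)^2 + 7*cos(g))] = (2*cos(g) + 7)*sin(g)/((cos(g) + 7)^2*cos(g)^2)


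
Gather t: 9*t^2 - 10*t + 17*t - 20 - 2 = 9*t^2 + 7*t - 22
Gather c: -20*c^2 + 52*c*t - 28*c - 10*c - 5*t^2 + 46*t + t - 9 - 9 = -20*c^2 + c*(52*t - 38) - 5*t^2 + 47*t - 18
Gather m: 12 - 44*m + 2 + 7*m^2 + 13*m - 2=7*m^2 - 31*m + 12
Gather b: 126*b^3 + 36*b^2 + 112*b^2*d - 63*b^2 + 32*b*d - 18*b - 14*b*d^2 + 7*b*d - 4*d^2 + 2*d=126*b^3 + b^2*(112*d - 27) + b*(-14*d^2 + 39*d - 18) - 4*d^2 + 2*d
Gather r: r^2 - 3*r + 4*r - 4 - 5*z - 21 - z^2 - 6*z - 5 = r^2 + r - z^2 - 11*z - 30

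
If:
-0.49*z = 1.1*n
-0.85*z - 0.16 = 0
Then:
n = 0.08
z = -0.19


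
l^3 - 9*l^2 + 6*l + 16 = (l - 8)*(l - 2)*(l + 1)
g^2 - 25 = (g - 5)*(g + 5)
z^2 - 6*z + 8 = (z - 4)*(z - 2)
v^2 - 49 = (v - 7)*(v + 7)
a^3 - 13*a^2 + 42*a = a*(a - 7)*(a - 6)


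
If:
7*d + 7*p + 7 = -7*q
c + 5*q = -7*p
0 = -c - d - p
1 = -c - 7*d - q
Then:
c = 5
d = -10/7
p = -25/7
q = 4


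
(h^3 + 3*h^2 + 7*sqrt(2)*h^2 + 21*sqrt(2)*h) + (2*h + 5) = h^3 + 3*h^2 + 7*sqrt(2)*h^2 + 2*h + 21*sqrt(2)*h + 5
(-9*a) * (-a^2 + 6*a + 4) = 9*a^3 - 54*a^2 - 36*a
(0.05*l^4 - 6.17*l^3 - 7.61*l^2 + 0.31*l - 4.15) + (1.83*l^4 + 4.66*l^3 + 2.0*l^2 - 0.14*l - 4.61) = 1.88*l^4 - 1.51*l^3 - 5.61*l^2 + 0.17*l - 8.76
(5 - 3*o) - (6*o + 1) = 4 - 9*o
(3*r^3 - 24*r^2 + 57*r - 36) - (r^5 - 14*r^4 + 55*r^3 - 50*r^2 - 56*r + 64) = -r^5 + 14*r^4 - 52*r^3 + 26*r^2 + 113*r - 100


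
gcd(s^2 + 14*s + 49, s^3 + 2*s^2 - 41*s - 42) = s + 7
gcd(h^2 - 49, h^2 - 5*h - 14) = h - 7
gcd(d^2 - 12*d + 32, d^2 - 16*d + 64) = d - 8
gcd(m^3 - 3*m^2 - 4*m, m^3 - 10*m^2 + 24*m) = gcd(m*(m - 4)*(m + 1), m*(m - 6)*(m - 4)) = m^2 - 4*m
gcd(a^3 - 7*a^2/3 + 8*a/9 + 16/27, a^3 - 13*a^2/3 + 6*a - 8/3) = a - 4/3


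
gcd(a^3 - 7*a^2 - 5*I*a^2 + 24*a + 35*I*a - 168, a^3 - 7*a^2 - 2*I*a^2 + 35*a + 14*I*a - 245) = a - 7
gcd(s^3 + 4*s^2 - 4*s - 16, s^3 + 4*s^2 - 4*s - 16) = s^3 + 4*s^2 - 4*s - 16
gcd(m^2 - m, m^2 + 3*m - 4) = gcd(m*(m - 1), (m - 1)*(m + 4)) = m - 1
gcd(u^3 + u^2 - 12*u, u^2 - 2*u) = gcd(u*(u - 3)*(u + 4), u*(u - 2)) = u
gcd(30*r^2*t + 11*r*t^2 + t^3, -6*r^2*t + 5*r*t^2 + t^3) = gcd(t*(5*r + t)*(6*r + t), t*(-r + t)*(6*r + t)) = 6*r*t + t^2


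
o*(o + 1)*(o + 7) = o^3 + 8*o^2 + 7*o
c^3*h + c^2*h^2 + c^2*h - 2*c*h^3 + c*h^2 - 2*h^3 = (c - h)*(c + 2*h)*(c*h + h)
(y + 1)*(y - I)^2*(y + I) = y^4 + y^3 - I*y^3 + y^2 - I*y^2 + y - I*y - I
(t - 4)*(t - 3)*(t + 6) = t^3 - t^2 - 30*t + 72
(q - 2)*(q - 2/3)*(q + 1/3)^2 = q^4 - 2*q^3 - q^2/3 + 16*q/27 + 4/27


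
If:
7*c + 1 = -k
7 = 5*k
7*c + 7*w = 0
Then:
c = -12/35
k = 7/5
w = 12/35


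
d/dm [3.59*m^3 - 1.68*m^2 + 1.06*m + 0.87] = 10.77*m^2 - 3.36*m + 1.06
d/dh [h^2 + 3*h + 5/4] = 2*h + 3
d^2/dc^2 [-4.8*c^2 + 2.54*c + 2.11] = -9.60000000000000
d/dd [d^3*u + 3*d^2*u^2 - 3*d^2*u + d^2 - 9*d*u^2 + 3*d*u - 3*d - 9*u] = 3*d^2*u + 6*d*u^2 - 6*d*u + 2*d - 9*u^2 + 3*u - 3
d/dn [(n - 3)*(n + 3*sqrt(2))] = 2*n - 3 + 3*sqrt(2)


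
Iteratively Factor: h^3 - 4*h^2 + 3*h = (h)*(h^2 - 4*h + 3) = h*(h - 1)*(h - 3)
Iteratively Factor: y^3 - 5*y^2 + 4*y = (y - 1)*(y^2 - 4*y) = (y - 4)*(y - 1)*(y)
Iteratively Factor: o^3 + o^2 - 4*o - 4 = (o + 1)*(o^2 - 4) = (o + 1)*(o + 2)*(o - 2)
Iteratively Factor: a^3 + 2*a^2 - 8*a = (a - 2)*(a^2 + 4*a) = a*(a - 2)*(a + 4)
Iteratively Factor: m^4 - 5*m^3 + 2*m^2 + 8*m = (m + 1)*(m^3 - 6*m^2 + 8*m) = m*(m + 1)*(m^2 - 6*m + 8) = m*(m - 4)*(m + 1)*(m - 2)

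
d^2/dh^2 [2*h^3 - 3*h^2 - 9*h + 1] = 12*h - 6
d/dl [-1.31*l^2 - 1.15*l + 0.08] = -2.62*l - 1.15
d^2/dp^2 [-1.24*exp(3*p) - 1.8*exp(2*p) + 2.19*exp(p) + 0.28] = (-11.16*exp(2*p) - 7.2*exp(p) + 2.19)*exp(p)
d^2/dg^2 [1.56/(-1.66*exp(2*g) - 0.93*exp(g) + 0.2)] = (-1.56*(3.32*exp(g) + 0.93)*(6.64*exp(g) + 1.86)*exp(g) + (10.3584*exp(g) + 1.4508)*(1.66*exp(2*g) + 0.93*exp(g) - 0.2))*exp(g)/(1.66*exp(2*g) + 0.93*exp(g) - 0.2)^3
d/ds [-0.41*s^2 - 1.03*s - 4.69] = -0.82*s - 1.03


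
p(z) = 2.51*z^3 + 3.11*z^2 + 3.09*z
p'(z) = 7.53*z^2 + 6.22*z + 3.09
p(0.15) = 0.54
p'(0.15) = 4.19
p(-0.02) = -0.06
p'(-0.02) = 2.97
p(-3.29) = -65.89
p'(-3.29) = 64.13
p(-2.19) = -18.21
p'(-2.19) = 25.58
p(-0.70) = -1.50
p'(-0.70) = 2.43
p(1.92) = 35.16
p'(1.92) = 42.79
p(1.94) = 36.03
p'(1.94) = 43.50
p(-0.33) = -0.77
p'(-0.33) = 1.86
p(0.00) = 0.00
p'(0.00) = 3.09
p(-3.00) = -49.05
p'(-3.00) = 52.20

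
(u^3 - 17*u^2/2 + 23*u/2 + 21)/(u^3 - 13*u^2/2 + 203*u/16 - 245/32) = 16*(u^2 - 5*u - 6)/(16*u^2 - 48*u + 35)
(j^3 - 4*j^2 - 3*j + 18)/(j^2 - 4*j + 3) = (j^2 - j - 6)/(j - 1)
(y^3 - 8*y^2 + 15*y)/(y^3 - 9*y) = (y - 5)/(y + 3)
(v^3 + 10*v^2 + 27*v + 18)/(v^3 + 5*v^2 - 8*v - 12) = (v + 3)/(v - 2)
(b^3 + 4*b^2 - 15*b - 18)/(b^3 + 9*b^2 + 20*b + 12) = (b - 3)/(b + 2)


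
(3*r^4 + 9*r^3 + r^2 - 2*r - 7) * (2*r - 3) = 6*r^5 + 9*r^4 - 25*r^3 - 7*r^2 - 8*r + 21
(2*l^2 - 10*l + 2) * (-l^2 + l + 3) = -2*l^4 + 12*l^3 - 6*l^2 - 28*l + 6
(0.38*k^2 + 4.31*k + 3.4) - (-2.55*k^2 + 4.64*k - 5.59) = 2.93*k^2 - 0.33*k + 8.99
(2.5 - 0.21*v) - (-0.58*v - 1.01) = 0.37*v + 3.51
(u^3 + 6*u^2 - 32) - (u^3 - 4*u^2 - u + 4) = 10*u^2 + u - 36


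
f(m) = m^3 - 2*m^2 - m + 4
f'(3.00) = 14.00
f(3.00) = 10.00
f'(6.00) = 83.00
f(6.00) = 142.00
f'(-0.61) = 2.56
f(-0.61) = 3.64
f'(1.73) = 1.06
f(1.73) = 1.46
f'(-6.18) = 138.30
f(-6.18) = -302.23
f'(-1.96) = 18.36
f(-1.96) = -9.25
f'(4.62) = 44.55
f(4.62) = 55.30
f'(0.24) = -1.79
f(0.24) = 3.66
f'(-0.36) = 0.83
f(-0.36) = 4.05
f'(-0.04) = -0.84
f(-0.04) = 4.04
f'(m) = 3*m^2 - 4*m - 1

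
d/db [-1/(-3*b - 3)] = -1/(3*(b + 1)^2)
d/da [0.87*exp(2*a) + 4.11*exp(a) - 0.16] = (1.74*exp(a) + 4.11)*exp(a)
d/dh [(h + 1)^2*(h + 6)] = (h + 1)*(3*h + 13)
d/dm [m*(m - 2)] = 2*m - 2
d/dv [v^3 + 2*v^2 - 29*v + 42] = 3*v^2 + 4*v - 29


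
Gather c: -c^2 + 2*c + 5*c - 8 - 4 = -c^2 + 7*c - 12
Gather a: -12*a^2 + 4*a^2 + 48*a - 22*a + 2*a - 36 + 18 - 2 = -8*a^2 + 28*a - 20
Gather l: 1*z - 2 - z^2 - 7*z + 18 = -z^2 - 6*z + 16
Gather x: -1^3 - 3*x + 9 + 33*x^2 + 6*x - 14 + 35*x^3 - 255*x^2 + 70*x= 35*x^3 - 222*x^2 + 73*x - 6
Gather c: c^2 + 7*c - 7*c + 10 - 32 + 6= c^2 - 16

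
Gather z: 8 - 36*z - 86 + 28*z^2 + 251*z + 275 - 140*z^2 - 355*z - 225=-112*z^2 - 140*z - 28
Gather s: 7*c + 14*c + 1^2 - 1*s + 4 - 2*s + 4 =21*c - 3*s + 9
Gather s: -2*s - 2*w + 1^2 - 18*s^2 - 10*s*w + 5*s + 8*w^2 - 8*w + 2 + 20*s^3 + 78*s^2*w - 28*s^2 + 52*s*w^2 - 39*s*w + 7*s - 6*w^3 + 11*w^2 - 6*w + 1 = 20*s^3 + s^2*(78*w - 46) + s*(52*w^2 - 49*w + 10) - 6*w^3 + 19*w^2 - 16*w + 4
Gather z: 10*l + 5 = 10*l + 5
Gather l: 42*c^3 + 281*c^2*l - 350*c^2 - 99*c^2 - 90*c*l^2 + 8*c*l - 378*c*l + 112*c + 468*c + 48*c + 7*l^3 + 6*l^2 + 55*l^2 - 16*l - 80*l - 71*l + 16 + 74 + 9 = 42*c^3 - 449*c^2 + 628*c + 7*l^3 + l^2*(61 - 90*c) + l*(281*c^2 - 370*c - 167) + 99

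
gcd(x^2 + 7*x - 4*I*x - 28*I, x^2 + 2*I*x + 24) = x - 4*I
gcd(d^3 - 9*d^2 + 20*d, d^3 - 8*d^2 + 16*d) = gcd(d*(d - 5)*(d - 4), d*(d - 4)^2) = d^2 - 4*d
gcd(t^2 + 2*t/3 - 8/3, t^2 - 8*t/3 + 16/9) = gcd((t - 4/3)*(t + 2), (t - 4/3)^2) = t - 4/3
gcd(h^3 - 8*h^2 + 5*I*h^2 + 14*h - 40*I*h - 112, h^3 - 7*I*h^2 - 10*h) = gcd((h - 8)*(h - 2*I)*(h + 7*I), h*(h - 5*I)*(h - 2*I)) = h - 2*I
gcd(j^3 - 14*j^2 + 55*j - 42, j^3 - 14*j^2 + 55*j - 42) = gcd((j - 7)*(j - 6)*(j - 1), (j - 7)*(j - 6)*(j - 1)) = j^3 - 14*j^2 + 55*j - 42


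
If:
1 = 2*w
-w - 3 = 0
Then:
No Solution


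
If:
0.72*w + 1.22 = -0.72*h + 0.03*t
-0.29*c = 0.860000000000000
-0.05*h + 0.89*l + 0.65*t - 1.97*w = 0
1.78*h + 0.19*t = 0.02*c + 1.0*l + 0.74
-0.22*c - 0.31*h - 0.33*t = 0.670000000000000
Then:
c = -2.97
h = -0.96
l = -2.22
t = 0.85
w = -0.70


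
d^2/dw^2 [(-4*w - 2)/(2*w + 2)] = 2/(w + 1)^3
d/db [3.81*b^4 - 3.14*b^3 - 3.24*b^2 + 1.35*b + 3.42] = 15.24*b^3 - 9.42*b^2 - 6.48*b + 1.35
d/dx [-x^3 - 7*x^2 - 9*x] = -3*x^2 - 14*x - 9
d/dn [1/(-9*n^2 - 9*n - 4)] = 9*(2*n + 1)/(9*n^2 + 9*n + 4)^2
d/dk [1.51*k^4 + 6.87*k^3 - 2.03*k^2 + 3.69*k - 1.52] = 6.04*k^3 + 20.61*k^2 - 4.06*k + 3.69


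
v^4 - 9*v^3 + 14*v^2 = v^2*(v - 7)*(v - 2)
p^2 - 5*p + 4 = (p - 4)*(p - 1)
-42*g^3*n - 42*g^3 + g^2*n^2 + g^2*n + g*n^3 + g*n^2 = (-6*g + n)*(7*g + n)*(g*n + g)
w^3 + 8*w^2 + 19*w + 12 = (w + 1)*(w + 3)*(w + 4)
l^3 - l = l*(l - 1)*(l + 1)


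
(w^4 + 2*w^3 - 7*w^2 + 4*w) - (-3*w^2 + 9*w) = w^4 + 2*w^3 - 4*w^2 - 5*w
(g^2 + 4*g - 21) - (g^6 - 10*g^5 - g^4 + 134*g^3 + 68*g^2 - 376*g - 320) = -g^6 + 10*g^5 + g^4 - 134*g^3 - 67*g^2 + 380*g + 299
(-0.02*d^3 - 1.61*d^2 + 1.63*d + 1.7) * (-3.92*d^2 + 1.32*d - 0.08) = 0.0784*d^5 + 6.2848*d^4 - 8.5132*d^3 - 4.3836*d^2 + 2.1136*d - 0.136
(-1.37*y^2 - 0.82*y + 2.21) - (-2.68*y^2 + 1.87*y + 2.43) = 1.31*y^2 - 2.69*y - 0.22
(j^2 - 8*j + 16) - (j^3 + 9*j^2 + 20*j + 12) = -j^3 - 8*j^2 - 28*j + 4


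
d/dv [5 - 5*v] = -5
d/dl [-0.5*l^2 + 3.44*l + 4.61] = 3.44 - 1.0*l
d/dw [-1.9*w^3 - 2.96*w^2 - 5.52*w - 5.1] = -5.7*w^2 - 5.92*w - 5.52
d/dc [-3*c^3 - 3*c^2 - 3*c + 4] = -9*c^2 - 6*c - 3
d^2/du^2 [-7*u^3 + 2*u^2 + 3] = 4 - 42*u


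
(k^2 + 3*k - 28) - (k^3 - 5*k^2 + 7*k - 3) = -k^3 + 6*k^2 - 4*k - 25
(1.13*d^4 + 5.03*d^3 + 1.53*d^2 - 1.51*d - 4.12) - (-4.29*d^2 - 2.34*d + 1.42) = 1.13*d^4 + 5.03*d^3 + 5.82*d^2 + 0.83*d - 5.54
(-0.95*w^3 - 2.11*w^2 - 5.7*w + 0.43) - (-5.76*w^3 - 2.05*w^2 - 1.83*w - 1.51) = 4.81*w^3 - 0.0600000000000001*w^2 - 3.87*w + 1.94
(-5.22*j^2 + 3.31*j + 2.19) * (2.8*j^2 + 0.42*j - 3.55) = -14.616*j^4 + 7.0756*j^3 + 26.0532*j^2 - 10.8307*j - 7.7745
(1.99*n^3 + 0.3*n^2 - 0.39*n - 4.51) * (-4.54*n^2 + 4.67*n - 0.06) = -9.0346*n^5 + 7.9313*n^4 + 3.0522*n^3 + 18.6361*n^2 - 21.0383*n + 0.2706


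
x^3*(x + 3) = x^4 + 3*x^3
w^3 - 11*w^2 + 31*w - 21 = (w - 7)*(w - 3)*(w - 1)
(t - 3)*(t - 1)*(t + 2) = t^3 - 2*t^2 - 5*t + 6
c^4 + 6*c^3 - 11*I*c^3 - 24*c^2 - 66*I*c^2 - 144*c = c*(c + 6)*(c - 8*I)*(c - 3*I)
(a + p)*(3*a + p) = 3*a^2 + 4*a*p + p^2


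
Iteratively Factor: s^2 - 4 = (s - 2)*(s + 2)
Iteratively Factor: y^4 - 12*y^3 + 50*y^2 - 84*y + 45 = (y - 3)*(y^3 - 9*y^2 + 23*y - 15) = (y - 5)*(y - 3)*(y^2 - 4*y + 3) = (y - 5)*(y - 3)*(y - 1)*(y - 3)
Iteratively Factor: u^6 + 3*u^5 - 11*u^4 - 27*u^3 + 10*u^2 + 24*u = (u + 1)*(u^5 + 2*u^4 - 13*u^3 - 14*u^2 + 24*u) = (u + 1)*(u + 4)*(u^4 - 2*u^3 - 5*u^2 + 6*u) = u*(u + 1)*(u + 4)*(u^3 - 2*u^2 - 5*u + 6) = u*(u - 3)*(u + 1)*(u + 4)*(u^2 + u - 2) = u*(u - 3)*(u + 1)*(u + 2)*(u + 4)*(u - 1)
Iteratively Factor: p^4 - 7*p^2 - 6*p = (p)*(p^3 - 7*p - 6) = p*(p + 1)*(p^2 - p - 6) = p*(p - 3)*(p + 1)*(p + 2)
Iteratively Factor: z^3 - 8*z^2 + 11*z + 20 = (z - 5)*(z^2 - 3*z - 4) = (z - 5)*(z - 4)*(z + 1)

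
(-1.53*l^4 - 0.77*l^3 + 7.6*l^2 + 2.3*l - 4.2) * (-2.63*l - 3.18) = 4.0239*l^5 + 6.8905*l^4 - 17.5394*l^3 - 30.217*l^2 + 3.732*l + 13.356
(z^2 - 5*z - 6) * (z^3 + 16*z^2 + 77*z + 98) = z^5 + 11*z^4 - 9*z^3 - 383*z^2 - 952*z - 588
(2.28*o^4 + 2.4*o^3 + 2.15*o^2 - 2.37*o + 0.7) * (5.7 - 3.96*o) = -9.0288*o^5 + 3.492*o^4 + 5.166*o^3 + 21.6402*o^2 - 16.281*o + 3.99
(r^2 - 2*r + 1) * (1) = r^2 - 2*r + 1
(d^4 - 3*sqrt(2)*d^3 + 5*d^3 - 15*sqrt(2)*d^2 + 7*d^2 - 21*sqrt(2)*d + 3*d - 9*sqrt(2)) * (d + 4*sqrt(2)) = d^5 + sqrt(2)*d^4 + 5*d^4 - 17*d^3 + 5*sqrt(2)*d^3 - 117*d^2 + 7*sqrt(2)*d^2 - 168*d + 3*sqrt(2)*d - 72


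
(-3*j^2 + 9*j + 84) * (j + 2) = -3*j^3 + 3*j^2 + 102*j + 168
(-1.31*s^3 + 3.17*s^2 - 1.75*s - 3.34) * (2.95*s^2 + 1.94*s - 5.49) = -3.8645*s^5 + 6.8101*s^4 + 8.1792*s^3 - 30.6513*s^2 + 3.1279*s + 18.3366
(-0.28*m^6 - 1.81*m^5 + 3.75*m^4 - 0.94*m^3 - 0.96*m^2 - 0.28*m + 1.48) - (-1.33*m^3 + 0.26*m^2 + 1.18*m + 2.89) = -0.28*m^6 - 1.81*m^5 + 3.75*m^4 + 0.39*m^3 - 1.22*m^2 - 1.46*m - 1.41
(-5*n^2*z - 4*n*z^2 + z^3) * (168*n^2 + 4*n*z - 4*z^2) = -840*n^4*z - 692*n^3*z^2 + 172*n^2*z^3 + 20*n*z^4 - 4*z^5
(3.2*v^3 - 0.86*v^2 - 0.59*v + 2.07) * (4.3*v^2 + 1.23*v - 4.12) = 13.76*v^5 + 0.238*v^4 - 16.7788*v^3 + 11.7185*v^2 + 4.9769*v - 8.5284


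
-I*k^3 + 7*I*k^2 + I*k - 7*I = (k - 7)*(k + 1)*(-I*k + I)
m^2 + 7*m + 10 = (m + 2)*(m + 5)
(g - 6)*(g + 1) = g^2 - 5*g - 6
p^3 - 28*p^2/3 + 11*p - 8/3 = (p - 8)*(p - 1)*(p - 1/3)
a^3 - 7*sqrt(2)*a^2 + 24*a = a*(a - 4*sqrt(2))*(a - 3*sqrt(2))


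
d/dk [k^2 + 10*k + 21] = 2*k + 10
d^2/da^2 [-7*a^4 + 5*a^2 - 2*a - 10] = 10 - 84*a^2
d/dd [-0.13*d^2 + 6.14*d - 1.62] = 6.14 - 0.26*d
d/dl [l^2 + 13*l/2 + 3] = 2*l + 13/2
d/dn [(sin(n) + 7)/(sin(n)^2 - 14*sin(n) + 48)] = (-14*sin(n) + cos(n)^2 + 145)*cos(n)/(sin(n)^2 - 14*sin(n) + 48)^2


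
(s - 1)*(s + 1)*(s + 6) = s^3 + 6*s^2 - s - 6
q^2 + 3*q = q*(q + 3)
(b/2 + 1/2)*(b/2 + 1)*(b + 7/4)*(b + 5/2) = b^4/4 + 29*b^3/16 + 153*b^2/32 + 173*b/32 + 35/16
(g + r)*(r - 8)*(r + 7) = g*r^2 - g*r - 56*g + r^3 - r^2 - 56*r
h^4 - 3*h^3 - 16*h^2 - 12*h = h*(h - 6)*(h + 1)*(h + 2)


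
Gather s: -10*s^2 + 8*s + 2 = -10*s^2 + 8*s + 2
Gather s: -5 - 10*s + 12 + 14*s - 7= 4*s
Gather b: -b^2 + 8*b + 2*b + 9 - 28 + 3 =-b^2 + 10*b - 16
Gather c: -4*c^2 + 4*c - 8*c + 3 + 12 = -4*c^2 - 4*c + 15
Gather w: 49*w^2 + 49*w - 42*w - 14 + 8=49*w^2 + 7*w - 6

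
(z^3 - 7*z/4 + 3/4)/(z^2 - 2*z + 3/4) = (2*z^2 + z - 3)/(2*z - 3)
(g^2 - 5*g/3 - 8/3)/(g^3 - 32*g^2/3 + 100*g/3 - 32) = (g + 1)/(g^2 - 8*g + 12)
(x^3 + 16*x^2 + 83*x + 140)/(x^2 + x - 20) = (x^2 + 11*x + 28)/(x - 4)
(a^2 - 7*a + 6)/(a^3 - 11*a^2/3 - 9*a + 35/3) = 3*(a - 6)/(3*a^2 - 8*a - 35)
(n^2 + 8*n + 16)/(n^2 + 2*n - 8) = (n + 4)/(n - 2)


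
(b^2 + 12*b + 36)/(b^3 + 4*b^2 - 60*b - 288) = 1/(b - 8)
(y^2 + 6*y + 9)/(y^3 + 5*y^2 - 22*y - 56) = (y^2 + 6*y + 9)/(y^3 + 5*y^2 - 22*y - 56)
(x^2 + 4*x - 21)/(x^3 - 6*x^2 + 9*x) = (x + 7)/(x*(x - 3))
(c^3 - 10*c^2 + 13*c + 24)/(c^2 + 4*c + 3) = (c^2 - 11*c + 24)/(c + 3)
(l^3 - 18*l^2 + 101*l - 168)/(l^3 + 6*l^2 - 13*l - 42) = (l^2 - 15*l + 56)/(l^2 + 9*l + 14)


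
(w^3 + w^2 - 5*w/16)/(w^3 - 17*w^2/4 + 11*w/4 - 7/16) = w*(4*w + 5)/(4*w^2 - 16*w + 7)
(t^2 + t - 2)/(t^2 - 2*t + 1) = (t + 2)/(t - 1)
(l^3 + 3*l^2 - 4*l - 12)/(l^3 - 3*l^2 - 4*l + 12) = (l + 3)/(l - 3)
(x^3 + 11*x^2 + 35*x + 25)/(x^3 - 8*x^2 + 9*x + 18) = (x^2 + 10*x + 25)/(x^2 - 9*x + 18)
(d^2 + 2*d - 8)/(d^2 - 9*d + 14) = (d + 4)/(d - 7)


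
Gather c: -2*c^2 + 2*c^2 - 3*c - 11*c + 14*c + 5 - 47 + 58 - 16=0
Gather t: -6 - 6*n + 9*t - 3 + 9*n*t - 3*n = -9*n + t*(9*n + 9) - 9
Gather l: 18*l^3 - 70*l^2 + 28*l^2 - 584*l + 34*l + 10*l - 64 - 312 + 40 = 18*l^3 - 42*l^2 - 540*l - 336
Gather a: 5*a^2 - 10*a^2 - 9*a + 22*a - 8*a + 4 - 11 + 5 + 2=-5*a^2 + 5*a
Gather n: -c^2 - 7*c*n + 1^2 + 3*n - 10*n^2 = -c^2 - 10*n^2 + n*(3 - 7*c) + 1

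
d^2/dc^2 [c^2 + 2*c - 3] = 2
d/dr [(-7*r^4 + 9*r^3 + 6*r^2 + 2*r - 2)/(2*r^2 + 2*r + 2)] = (-14*r^5 - 12*r^4 - 10*r^3 + 31*r^2 + 16*r + 4)/(2*(r^4 + 2*r^3 + 3*r^2 + 2*r + 1))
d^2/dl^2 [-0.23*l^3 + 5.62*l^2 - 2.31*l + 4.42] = 11.24 - 1.38*l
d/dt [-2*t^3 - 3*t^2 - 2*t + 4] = -6*t^2 - 6*t - 2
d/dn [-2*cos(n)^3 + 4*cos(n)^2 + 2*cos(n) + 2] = 2*(3*cos(n)^2 - 4*cos(n) - 1)*sin(n)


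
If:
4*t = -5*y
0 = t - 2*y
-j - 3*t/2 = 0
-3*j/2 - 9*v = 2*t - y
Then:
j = 0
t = 0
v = 0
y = 0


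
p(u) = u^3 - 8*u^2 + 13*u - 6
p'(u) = 3*u^2 - 16*u + 13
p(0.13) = -4.44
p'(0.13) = 10.97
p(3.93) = -17.77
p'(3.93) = -3.55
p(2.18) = -5.32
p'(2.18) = -7.62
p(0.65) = -0.66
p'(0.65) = 3.87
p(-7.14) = -870.65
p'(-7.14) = 280.18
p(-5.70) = -525.21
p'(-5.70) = 201.67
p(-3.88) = -235.29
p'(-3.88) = 120.24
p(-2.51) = -104.84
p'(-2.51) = 72.06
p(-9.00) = -1500.00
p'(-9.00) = 400.00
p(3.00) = -12.00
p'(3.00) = -8.00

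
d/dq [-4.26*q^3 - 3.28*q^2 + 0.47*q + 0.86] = -12.78*q^2 - 6.56*q + 0.47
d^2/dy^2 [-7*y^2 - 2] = -14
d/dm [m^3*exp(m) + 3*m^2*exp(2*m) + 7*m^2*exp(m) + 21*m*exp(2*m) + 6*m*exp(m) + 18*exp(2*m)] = (m^3 + 6*m^2*exp(m) + 10*m^2 + 48*m*exp(m) + 20*m + 57*exp(m) + 6)*exp(m)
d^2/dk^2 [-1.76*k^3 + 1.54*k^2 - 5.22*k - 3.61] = 3.08 - 10.56*k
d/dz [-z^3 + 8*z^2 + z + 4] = -3*z^2 + 16*z + 1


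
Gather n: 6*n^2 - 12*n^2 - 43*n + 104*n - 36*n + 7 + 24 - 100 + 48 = -6*n^2 + 25*n - 21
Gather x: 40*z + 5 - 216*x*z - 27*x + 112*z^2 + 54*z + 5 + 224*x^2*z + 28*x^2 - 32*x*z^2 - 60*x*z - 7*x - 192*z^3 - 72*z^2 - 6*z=x^2*(224*z + 28) + x*(-32*z^2 - 276*z - 34) - 192*z^3 + 40*z^2 + 88*z + 10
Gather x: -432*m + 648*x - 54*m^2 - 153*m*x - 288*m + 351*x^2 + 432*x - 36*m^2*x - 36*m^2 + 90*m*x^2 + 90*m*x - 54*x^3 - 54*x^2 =-90*m^2 - 720*m - 54*x^3 + x^2*(90*m + 297) + x*(-36*m^2 - 63*m + 1080)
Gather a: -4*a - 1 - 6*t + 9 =-4*a - 6*t + 8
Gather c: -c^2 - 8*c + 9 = -c^2 - 8*c + 9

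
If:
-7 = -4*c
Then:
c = 7/4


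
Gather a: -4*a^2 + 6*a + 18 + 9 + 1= -4*a^2 + 6*a + 28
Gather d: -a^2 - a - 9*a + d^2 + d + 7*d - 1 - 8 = -a^2 - 10*a + d^2 + 8*d - 9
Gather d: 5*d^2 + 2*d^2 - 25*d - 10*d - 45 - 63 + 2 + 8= 7*d^2 - 35*d - 98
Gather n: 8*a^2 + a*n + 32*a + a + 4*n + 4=8*a^2 + 33*a + n*(a + 4) + 4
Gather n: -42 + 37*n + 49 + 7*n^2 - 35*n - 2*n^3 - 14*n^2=-2*n^3 - 7*n^2 + 2*n + 7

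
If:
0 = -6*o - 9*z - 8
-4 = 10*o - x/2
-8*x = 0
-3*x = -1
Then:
No Solution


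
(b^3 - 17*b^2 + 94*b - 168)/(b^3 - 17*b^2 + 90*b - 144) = (b^2 - 11*b + 28)/(b^2 - 11*b + 24)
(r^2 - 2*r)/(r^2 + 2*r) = (r - 2)/(r + 2)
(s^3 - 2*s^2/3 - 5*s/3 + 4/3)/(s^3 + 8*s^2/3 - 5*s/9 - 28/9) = 3*(s - 1)/(3*s + 7)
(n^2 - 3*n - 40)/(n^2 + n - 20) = (n - 8)/(n - 4)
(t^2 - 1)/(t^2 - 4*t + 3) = (t + 1)/(t - 3)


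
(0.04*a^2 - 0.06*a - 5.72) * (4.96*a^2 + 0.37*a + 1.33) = 0.1984*a^4 - 0.2828*a^3 - 28.3402*a^2 - 2.1962*a - 7.6076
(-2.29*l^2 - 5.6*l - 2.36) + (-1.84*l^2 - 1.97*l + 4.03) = -4.13*l^2 - 7.57*l + 1.67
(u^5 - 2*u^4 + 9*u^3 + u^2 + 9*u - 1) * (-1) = -u^5 + 2*u^4 - 9*u^3 - u^2 - 9*u + 1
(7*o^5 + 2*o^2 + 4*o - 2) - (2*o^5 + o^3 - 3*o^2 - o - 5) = 5*o^5 - o^3 + 5*o^2 + 5*o + 3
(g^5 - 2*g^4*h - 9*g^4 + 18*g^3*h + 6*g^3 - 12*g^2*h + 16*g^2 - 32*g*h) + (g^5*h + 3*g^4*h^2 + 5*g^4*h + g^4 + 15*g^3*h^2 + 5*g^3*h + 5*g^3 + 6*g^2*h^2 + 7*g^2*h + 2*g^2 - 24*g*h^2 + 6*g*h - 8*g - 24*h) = g^5*h + g^5 + 3*g^4*h^2 + 3*g^4*h - 8*g^4 + 15*g^3*h^2 + 23*g^3*h + 11*g^3 + 6*g^2*h^2 - 5*g^2*h + 18*g^2 - 24*g*h^2 - 26*g*h - 8*g - 24*h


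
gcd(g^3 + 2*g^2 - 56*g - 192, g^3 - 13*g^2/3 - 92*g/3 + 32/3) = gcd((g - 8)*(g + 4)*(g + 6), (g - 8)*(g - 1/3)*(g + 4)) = g^2 - 4*g - 32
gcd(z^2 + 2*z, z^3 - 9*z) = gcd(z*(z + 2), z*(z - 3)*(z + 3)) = z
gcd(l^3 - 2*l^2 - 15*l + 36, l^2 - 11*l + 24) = l - 3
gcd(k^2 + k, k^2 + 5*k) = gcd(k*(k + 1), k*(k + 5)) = k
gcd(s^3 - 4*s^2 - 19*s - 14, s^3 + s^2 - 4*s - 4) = s^2 + 3*s + 2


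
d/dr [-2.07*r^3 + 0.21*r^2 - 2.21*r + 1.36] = -6.21*r^2 + 0.42*r - 2.21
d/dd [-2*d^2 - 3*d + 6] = -4*d - 3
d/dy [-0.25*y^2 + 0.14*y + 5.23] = 0.14 - 0.5*y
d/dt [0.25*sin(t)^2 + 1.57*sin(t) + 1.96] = (0.5*sin(t) + 1.57)*cos(t)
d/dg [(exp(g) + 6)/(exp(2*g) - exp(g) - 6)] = (-(exp(g) + 6)*(2*exp(g) - 1) + exp(2*g) - exp(g) - 6)*exp(g)/(-exp(2*g) + exp(g) + 6)^2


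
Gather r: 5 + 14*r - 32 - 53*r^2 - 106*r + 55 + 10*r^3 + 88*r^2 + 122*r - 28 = 10*r^3 + 35*r^2 + 30*r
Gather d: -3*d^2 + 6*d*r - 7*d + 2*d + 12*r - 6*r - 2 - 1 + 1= -3*d^2 + d*(6*r - 5) + 6*r - 2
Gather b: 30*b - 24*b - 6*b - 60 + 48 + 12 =0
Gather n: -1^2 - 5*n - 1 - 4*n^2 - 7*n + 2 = -4*n^2 - 12*n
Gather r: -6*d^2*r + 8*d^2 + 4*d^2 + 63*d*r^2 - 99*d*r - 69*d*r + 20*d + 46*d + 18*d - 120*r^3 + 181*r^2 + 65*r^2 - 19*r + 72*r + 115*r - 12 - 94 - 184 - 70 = 12*d^2 + 84*d - 120*r^3 + r^2*(63*d + 246) + r*(-6*d^2 - 168*d + 168) - 360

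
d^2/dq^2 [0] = 0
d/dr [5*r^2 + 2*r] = 10*r + 2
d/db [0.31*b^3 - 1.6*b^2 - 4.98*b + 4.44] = 0.93*b^2 - 3.2*b - 4.98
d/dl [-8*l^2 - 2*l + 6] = -16*l - 2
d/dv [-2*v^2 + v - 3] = 1 - 4*v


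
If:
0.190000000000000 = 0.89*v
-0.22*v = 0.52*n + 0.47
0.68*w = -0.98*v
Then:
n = -0.99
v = 0.21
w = -0.31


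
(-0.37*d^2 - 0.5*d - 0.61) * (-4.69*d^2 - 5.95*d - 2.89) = 1.7353*d^4 + 4.5465*d^3 + 6.9052*d^2 + 5.0745*d + 1.7629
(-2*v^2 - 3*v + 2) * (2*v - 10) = -4*v^3 + 14*v^2 + 34*v - 20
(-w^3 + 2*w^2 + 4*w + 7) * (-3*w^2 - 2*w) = 3*w^5 - 4*w^4 - 16*w^3 - 29*w^2 - 14*w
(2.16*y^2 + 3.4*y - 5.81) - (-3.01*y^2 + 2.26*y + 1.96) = 5.17*y^2 + 1.14*y - 7.77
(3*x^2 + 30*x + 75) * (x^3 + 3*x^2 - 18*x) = 3*x^5 + 39*x^4 + 111*x^3 - 315*x^2 - 1350*x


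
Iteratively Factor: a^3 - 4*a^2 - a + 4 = (a + 1)*(a^2 - 5*a + 4) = (a - 1)*(a + 1)*(a - 4)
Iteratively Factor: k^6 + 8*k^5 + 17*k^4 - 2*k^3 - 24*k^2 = (k)*(k^5 + 8*k^4 + 17*k^3 - 2*k^2 - 24*k) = k*(k + 3)*(k^4 + 5*k^3 + 2*k^2 - 8*k) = k^2*(k + 3)*(k^3 + 5*k^2 + 2*k - 8) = k^2*(k - 1)*(k + 3)*(k^2 + 6*k + 8) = k^2*(k - 1)*(k + 3)*(k + 4)*(k + 2)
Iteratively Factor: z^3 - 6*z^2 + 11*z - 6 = (z - 1)*(z^2 - 5*z + 6) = (z - 3)*(z - 1)*(z - 2)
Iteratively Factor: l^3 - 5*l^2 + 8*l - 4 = (l - 1)*(l^2 - 4*l + 4) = (l - 2)*(l - 1)*(l - 2)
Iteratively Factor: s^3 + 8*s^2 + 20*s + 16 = (s + 2)*(s^2 + 6*s + 8) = (s + 2)^2*(s + 4)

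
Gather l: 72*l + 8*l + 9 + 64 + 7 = 80*l + 80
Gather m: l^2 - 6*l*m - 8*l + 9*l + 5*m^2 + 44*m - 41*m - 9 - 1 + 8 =l^2 + l + 5*m^2 + m*(3 - 6*l) - 2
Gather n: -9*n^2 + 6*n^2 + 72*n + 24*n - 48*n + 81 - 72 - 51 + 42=-3*n^2 + 48*n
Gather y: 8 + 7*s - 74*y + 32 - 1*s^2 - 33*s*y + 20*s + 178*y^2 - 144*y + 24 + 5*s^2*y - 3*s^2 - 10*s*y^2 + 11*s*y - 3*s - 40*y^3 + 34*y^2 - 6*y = -4*s^2 + 24*s - 40*y^3 + y^2*(212 - 10*s) + y*(5*s^2 - 22*s - 224) + 64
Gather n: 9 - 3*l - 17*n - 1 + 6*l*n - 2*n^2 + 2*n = -3*l - 2*n^2 + n*(6*l - 15) + 8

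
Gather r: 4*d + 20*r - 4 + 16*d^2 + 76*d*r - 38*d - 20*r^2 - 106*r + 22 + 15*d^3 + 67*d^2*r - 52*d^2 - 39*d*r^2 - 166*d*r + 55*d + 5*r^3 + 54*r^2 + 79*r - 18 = 15*d^3 - 36*d^2 + 21*d + 5*r^3 + r^2*(34 - 39*d) + r*(67*d^2 - 90*d - 7)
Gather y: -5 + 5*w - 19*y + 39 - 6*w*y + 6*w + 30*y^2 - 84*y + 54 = 11*w + 30*y^2 + y*(-6*w - 103) + 88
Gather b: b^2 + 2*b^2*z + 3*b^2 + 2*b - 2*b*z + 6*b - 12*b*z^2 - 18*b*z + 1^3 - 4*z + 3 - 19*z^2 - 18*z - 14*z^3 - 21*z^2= b^2*(2*z + 4) + b*(-12*z^2 - 20*z + 8) - 14*z^3 - 40*z^2 - 22*z + 4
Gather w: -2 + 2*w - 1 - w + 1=w - 2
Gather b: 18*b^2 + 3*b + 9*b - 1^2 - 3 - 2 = 18*b^2 + 12*b - 6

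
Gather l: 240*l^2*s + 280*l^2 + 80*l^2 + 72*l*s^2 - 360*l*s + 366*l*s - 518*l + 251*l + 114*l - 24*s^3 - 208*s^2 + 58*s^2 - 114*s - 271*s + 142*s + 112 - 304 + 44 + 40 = l^2*(240*s + 360) + l*(72*s^2 + 6*s - 153) - 24*s^3 - 150*s^2 - 243*s - 108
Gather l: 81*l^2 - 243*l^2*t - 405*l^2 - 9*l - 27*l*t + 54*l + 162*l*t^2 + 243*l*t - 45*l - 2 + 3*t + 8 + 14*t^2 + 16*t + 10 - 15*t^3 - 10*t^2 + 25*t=l^2*(-243*t - 324) + l*(162*t^2 + 216*t) - 15*t^3 + 4*t^2 + 44*t + 16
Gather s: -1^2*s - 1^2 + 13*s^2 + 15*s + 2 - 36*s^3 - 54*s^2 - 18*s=-36*s^3 - 41*s^2 - 4*s + 1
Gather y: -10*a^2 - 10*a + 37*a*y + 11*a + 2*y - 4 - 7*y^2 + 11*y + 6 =-10*a^2 + a - 7*y^2 + y*(37*a + 13) + 2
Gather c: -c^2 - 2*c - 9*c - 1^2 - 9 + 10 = -c^2 - 11*c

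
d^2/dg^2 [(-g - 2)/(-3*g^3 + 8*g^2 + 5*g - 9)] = 2*((g + 2)*(-9*g^2 + 16*g + 5)^2 + (-9*g^2 + 16*g - (g + 2)*(9*g - 8) + 5)*(3*g^3 - 8*g^2 - 5*g + 9))/(3*g^3 - 8*g^2 - 5*g + 9)^3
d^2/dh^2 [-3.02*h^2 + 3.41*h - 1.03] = -6.04000000000000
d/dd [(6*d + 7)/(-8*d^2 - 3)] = 2*(24*d^2 + 56*d - 9)/(64*d^4 + 48*d^2 + 9)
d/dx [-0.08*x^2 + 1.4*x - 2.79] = 1.4 - 0.16*x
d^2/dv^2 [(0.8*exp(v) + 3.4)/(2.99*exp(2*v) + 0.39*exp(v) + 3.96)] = (7.15208*exp(4*v) + 120.65248*exp(3*v) - 44.9397*exp(2*v) - 161.74782*exp(v) + 7.29432)*exp(v)/(26.730899*exp(6*v) + 10.459917*exp(5*v) + 107.572725*exp(4*v) + 27.765855*exp(3*v) + 142.4709*exp(2*v) + 18.347472*exp(v) + 62.099136)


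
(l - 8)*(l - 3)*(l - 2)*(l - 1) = l^4 - 14*l^3 + 59*l^2 - 94*l + 48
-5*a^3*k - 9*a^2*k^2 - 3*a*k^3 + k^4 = k*(-5*a + k)*(a + k)^2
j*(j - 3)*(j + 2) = j^3 - j^2 - 6*j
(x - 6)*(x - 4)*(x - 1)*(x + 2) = x^4 - 9*x^3 + 12*x^2 + 44*x - 48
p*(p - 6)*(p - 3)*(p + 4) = p^4 - 5*p^3 - 18*p^2 + 72*p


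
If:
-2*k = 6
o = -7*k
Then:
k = -3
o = 21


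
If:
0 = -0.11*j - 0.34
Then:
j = -3.09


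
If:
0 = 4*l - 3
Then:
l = 3/4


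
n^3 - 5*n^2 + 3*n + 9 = (n - 3)^2*(n + 1)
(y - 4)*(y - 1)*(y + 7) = y^3 + 2*y^2 - 31*y + 28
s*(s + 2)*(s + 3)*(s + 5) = s^4 + 10*s^3 + 31*s^2 + 30*s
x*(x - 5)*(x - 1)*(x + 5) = x^4 - x^3 - 25*x^2 + 25*x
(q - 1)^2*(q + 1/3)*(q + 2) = q^4 + q^3/3 - 3*q^2 + q + 2/3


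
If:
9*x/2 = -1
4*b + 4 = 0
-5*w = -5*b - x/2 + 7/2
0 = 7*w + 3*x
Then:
No Solution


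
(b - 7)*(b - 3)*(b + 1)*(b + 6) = b^4 - 3*b^3 - 43*b^2 + 87*b + 126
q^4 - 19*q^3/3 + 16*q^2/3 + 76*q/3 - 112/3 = (q - 4)*(q - 7/3)*(q - 2)*(q + 2)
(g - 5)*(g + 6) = g^2 + g - 30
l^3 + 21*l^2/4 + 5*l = l*(l + 5/4)*(l + 4)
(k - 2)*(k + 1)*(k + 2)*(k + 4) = k^4 + 5*k^3 - 20*k - 16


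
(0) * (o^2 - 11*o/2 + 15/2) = 0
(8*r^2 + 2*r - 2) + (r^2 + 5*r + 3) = 9*r^2 + 7*r + 1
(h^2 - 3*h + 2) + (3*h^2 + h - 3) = 4*h^2 - 2*h - 1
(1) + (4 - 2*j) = 5 - 2*j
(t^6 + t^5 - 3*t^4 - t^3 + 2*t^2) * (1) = t^6 + t^5 - 3*t^4 - t^3 + 2*t^2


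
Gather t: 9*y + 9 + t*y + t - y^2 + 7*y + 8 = t*(y + 1) - y^2 + 16*y + 17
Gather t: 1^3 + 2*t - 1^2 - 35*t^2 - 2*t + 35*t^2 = 0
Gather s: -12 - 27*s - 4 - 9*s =-36*s - 16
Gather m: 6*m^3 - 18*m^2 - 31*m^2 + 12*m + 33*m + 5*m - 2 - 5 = 6*m^3 - 49*m^2 + 50*m - 7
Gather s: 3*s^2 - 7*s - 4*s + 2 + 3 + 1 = 3*s^2 - 11*s + 6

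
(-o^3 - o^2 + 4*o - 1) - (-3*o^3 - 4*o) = 2*o^3 - o^2 + 8*o - 1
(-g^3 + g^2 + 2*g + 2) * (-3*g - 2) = 3*g^4 - g^3 - 8*g^2 - 10*g - 4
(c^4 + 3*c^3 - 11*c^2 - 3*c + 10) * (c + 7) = c^5 + 10*c^4 + 10*c^3 - 80*c^2 - 11*c + 70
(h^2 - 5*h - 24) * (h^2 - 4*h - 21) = h^4 - 9*h^3 - 25*h^2 + 201*h + 504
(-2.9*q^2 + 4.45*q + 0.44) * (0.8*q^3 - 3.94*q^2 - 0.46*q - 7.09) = -2.32*q^5 + 14.986*q^4 - 15.847*q^3 + 16.7804*q^2 - 31.7529*q - 3.1196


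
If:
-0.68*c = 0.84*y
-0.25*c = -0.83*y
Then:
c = 0.00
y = 0.00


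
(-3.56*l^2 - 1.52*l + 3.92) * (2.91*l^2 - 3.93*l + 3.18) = -10.3596*l^4 + 9.5676*l^3 + 6.06*l^2 - 20.2392*l + 12.4656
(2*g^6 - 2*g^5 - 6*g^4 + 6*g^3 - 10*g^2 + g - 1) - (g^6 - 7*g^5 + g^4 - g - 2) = g^6 + 5*g^5 - 7*g^4 + 6*g^3 - 10*g^2 + 2*g + 1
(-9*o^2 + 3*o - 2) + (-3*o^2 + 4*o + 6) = -12*o^2 + 7*o + 4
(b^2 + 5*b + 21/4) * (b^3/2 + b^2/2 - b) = b^5/2 + 3*b^4 + 33*b^3/8 - 19*b^2/8 - 21*b/4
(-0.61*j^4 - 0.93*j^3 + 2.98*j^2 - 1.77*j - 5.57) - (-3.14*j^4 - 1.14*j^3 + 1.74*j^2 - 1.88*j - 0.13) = 2.53*j^4 + 0.21*j^3 + 1.24*j^2 + 0.11*j - 5.44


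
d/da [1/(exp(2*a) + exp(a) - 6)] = (-2*exp(a) - 1)*exp(a)/(exp(2*a) + exp(a) - 6)^2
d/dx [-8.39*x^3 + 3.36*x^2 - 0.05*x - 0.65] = -25.17*x^2 + 6.72*x - 0.05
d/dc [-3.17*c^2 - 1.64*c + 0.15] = -6.34*c - 1.64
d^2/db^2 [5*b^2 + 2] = 10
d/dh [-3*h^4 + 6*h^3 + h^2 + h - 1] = -12*h^3 + 18*h^2 + 2*h + 1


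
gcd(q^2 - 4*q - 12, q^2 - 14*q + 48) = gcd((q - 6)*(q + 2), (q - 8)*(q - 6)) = q - 6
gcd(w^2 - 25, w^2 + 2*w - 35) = w - 5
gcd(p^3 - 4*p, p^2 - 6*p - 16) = p + 2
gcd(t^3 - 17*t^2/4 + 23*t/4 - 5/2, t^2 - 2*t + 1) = t - 1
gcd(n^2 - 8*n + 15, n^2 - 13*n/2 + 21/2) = n - 3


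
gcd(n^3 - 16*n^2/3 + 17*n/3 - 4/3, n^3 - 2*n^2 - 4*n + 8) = 1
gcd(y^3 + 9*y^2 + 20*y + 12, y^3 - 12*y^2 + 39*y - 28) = 1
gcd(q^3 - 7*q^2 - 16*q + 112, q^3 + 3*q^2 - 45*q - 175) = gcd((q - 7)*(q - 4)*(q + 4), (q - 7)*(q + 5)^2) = q - 7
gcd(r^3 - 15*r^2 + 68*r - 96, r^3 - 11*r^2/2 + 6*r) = r - 4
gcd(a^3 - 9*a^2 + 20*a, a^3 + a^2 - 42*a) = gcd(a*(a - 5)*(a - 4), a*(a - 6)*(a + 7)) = a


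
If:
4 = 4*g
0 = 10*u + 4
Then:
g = 1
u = -2/5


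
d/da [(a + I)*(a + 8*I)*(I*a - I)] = 3*I*a^2 - 2*a*(9 + I) + 9 - 8*I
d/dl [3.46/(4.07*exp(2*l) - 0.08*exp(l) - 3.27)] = (0.2768 - 28.1644*exp(l))*exp(l)/(-4.07*exp(2*l) + 0.08*exp(l) + 3.27)^2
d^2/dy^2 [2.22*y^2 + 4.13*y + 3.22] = 4.44000000000000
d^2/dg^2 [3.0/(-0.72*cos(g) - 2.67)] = (-5.7672*cos(g) + 0.7776*cos(2*g) - 2.3328)/(0.72*cos(g) + 2.67)^3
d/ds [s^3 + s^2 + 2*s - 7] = 3*s^2 + 2*s + 2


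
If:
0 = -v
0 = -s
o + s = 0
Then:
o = 0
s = 0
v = 0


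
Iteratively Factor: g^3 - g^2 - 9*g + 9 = (g - 3)*(g^2 + 2*g - 3) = (g - 3)*(g + 3)*(g - 1)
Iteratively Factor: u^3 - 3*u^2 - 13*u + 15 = (u - 1)*(u^2 - 2*u - 15) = (u - 5)*(u - 1)*(u + 3)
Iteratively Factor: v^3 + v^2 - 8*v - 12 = (v + 2)*(v^2 - v - 6) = (v + 2)^2*(v - 3)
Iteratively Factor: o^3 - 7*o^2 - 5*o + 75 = (o - 5)*(o^2 - 2*o - 15) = (o - 5)*(o + 3)*(o - 5)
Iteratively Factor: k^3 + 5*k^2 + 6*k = (k)*(k^2 + 5*k + 6) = k*(k + 2)*(k + 3)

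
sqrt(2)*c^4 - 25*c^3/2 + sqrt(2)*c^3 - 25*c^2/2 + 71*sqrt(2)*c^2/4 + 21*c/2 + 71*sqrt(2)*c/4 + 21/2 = (c + 1)*(c - 7*sqrt(2)/2)*(c - 3*sqrt(2))*(sqrt(2)*c + 1/2)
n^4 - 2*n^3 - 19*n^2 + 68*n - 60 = (n - 3)*(n - 2)^2*(n + 5)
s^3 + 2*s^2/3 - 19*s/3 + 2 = (s - 2)*(s - 1/3)*(s + 3)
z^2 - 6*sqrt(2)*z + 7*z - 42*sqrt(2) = (z + 7)*(z - 6*sqrt(2))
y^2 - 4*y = y*(y - 4)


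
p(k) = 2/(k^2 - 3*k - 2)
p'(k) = 2*(3 - 2*k)/(k^2 - 3*k - 2)^2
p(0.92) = -0.51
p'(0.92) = 0.15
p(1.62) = -0.47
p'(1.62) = -0.03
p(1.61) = -0.47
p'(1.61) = -0.02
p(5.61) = 0.16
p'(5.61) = -0.10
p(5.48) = 0.17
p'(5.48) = -0.12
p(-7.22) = 0.03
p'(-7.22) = 0.01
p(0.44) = -0.64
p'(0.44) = 0.43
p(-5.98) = 0.04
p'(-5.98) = 0.01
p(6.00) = 0.12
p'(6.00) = -0.07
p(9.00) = 0.04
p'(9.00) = -0.01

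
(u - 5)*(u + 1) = u^2 - 4*u - 5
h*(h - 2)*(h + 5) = h^3 + 3*h^2 - 10*h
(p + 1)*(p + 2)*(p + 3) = p^3 + 6*p^2 + 11*p + 6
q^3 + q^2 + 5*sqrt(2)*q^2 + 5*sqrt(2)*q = q*(q + 1)*(q + 5*sqrt(2))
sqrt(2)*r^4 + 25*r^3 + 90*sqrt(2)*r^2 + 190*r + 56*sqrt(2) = (r + sqrt(2))*(r + 4*sqrt(2))*(r + 7*sqrt(2))*(sqrt(2)*r + 1)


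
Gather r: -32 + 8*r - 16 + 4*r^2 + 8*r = 4*r^2 + 16*r - 48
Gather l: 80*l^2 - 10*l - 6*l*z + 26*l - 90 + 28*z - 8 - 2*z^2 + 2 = 80*l^2 + l*(16 - 6*z) - 2*z^2 + 28*z - 96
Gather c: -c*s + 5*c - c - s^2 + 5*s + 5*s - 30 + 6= c*(4 - s) - s^2 + 10*s - 24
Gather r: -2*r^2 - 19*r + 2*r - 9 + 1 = -2*r^2 - 17*r - 8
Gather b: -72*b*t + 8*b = b*(8 - 72*t)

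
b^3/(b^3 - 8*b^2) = b/(b - 8)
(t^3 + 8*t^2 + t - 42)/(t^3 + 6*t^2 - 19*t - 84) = (t - 2)/(t - 4)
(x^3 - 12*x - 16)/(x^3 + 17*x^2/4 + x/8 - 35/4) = 8*(x^2 - 2*x - 8)/(8*x^2 + 18*x - 35)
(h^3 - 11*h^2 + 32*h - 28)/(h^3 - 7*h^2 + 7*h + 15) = (h^3 - 11*h^2 + 32*h - 28)/(h^3 - 7*h^2 + 7*h + 15)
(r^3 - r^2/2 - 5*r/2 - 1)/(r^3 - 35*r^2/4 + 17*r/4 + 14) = 2*(2*r^2 - 3*r - 2)/(4*r^2 - 39*r + 56)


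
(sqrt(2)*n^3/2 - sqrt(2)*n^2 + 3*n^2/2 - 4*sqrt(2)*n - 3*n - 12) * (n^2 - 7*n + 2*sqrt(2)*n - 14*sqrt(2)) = sqrt(2)*n^5/2 - 9*sqrt(2)*n^4/2 + 7*n^4/2 - 63*n^3/2 + 6*sqrt(2)*n^3 + sqrt(2)*n^2 + 21*n^2 + 18*sqrt(2)*n + 196*n + 168*sqrt(2)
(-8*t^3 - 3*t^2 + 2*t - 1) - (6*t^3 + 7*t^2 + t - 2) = -14*t^3 - 10*t^2 + t + 1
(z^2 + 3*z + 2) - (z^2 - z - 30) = 4*z + 32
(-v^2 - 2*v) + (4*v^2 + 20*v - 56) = 3*v^2 + 18*v - 56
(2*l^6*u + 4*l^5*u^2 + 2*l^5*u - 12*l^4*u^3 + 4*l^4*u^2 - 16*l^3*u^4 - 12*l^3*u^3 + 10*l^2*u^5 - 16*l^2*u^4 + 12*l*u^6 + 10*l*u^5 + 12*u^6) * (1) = 2*l^6*u + 4*l^5*u^2 + 2*l^5*u - 12*l^4*u^3 + 4*l^4*u^2 - 16*l^3*u^4 - 12*l^3*u^3 + 10*l^2*u^5 - 16*l^2*u^4 + 12*l*u^6 + 10*l*u^5 + 12*u^6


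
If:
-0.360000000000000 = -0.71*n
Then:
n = 0.51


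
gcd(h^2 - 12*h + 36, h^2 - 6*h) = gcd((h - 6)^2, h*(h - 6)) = h - 6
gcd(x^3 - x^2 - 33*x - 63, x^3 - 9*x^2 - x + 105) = x^2 - 4*x - 21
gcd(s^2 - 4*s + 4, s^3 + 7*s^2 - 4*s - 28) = s - 2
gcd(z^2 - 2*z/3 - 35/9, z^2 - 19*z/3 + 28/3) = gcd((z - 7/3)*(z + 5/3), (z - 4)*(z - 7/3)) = z - 7/3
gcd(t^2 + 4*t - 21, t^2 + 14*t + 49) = t + 7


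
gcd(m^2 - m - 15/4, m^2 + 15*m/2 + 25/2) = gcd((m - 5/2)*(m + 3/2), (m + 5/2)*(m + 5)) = 1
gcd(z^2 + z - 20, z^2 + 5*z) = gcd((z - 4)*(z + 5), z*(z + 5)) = z + 5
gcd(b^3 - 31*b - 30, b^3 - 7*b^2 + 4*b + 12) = b^2 - 5*b - 6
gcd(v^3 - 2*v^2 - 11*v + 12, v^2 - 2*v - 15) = v + 3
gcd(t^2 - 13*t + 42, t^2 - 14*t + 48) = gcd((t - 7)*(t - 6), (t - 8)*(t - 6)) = t - 6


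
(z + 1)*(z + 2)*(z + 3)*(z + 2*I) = z^4 + 6*z^3 + 2*I*z^3 + 11*z^2 + 12*I*z^2 + 6*z + 22*I*z + 12*I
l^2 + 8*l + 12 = (l + 2)*(l + 6)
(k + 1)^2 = k^2 + 2*k + 1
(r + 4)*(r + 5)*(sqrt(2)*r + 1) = sqrt(2)*r^3 + r^2 + 9*sqrt(2)*r^2 + 9*r + 20*sqrt(2)*r + 20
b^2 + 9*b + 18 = (b + 3)*(b + 6)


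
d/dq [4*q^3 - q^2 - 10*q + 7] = 12*q^2 - 2*q - 10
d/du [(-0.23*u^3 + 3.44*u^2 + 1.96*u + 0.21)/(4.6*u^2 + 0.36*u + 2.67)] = (-1.058*u^4 - 0.165600000000001*u^3 - 9.6199*u^2 + 16.4376*u + 5.1576)/(21.16*u^4 + 3.312*u^3 + 24.6936*u^2 + 1.9224*u + 7.1289)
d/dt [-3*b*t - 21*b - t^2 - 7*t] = -3*b - 2*t - 7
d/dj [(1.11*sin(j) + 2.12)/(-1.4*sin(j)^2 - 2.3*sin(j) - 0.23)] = 0.189035916824197*(1.554*sin(j)^2 + 5.936*sin(j) + 4.6207)*cos(j)/(0.608695652173913*sin(j)^2 + 1.0*sin(j) + 0.1)^2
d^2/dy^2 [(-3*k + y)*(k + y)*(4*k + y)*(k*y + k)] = 2*k*(-11*k^2 + 6*k*y + 2*k + 6*y^2 + 3*y)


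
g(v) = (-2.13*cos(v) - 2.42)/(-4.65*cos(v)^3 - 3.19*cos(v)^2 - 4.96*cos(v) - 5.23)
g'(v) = (-2.13*cos(v) - 2.42)*(-13.95*sin(v)*cos(v)^2 - 6.38*sin(v)*cos(v) - 4.96*sin(v))/(-4.65*cos(v)^3 - 3.19*cos(v)^2 - 4.96*cos(v) - 5.23)^2 + 2.13*sin(v)/(-4.65*cos(v)^3 - 3.19*cos(v)^2 - 4.96*cos(v) - 5.23)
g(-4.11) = 0.47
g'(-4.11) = 0.19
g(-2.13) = 0.46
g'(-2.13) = -0.12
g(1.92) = 0.45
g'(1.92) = -0.03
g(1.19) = 0.41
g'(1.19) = 0.20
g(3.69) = 1.40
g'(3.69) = -13.80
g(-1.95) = 0.45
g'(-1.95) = 0.02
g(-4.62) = 0.46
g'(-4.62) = -0.01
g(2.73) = -2.17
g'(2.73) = 47.44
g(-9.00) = -3.03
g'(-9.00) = -90.24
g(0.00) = 0.25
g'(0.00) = 0.00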